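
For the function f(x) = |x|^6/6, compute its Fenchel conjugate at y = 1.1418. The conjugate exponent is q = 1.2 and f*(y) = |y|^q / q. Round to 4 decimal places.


The conjugate exponent q satisfies 1/p + 1/q = 1.
p = 6, so q = 6/(6 - 1) = 1.2
|y|^q = 1.1418^1.2 = 1.1725
f*(1.1418) = 1.1725 / 1.2 = 0.9771


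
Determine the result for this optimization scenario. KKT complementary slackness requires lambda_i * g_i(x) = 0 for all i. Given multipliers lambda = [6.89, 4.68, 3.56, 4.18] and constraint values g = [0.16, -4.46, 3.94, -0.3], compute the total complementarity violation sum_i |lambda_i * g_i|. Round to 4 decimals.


KKT complementary slackness check:
lambda_1 * g_1 = 6.89 * 0.16 = 1.1024
lambda_2 * g_2 = 4.68 * -4.46 = -20.8728
lambda_3 * g_3 = 3.56 * 3.94 = 14.0264
lambda_4 * g_4 = 4.18 * -0.3 = -1.254
Total violation = 1.1024 + 20.8728 + 14.0264 + 1.254 = 37.2556


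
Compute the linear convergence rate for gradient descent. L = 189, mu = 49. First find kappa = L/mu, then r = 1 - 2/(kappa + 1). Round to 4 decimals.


Step 1: Compute the condition number.
kappa = L/mu = 189/49 = 3.8571
Step 2: Compute the convergence rate.
r = 1 - 2/(kappa + 1) = 1 - 2*mu/(L + mu) = (L - mu)/(L + mu) = 140/238 = 0.5882


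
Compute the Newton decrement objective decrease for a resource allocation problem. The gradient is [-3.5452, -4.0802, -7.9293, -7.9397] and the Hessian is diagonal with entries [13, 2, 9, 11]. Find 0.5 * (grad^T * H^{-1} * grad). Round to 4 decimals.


Step 1: H is diagonal, so H^(-1) * g = [-0.2727, -2.0401, -0.881, -0.7218].
Step 2: g^T H^(-1) g = sum_i g_i^2 / H_ii
  = (-3.5452)^2/13 + (-4.0802)^2/2 + (-7.9293)^2/9 + (-7.9397)^2/11
  = 0.9668 + 8.324 + 6.986 + 5.7308 = 22.0076
Step 3: Objective decrease = 0.5 * g^T H^(-1) g = 11.0038


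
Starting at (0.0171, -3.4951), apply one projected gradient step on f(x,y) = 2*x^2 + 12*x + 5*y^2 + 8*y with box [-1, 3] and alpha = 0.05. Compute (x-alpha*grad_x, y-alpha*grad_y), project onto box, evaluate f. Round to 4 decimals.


Step 1: Compute gradient at (0.0171, -3.4951).
grad_x = 2*2*0.0171 + 12 = 12.0684
grad_y = 2*5*-3.4951 + 8 = -26.951
Step 2: Gradient step.
x_raw = 0.0171 - 0.05*12.0684 = -0.5863
y_raw = -3.4951 - 0.05*-26.951 = -2.1476
Step 3: Project onto [-1, 3].
x_proj = clip(-0.5863) = -0.5863
y_proj = clip(-2.1476) = -1.0
Step 4: Evaluate f.
f(-0.5863, -1.0) = -9.3483


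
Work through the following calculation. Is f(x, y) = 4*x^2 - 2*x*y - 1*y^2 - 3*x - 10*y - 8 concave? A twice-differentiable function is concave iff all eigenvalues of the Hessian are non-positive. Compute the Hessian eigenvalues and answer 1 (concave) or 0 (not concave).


The Hessian of f(x,y) = 4*x^2 - 2*x*y - 1*y^2 - 3*x - 10*y - 8 is:
H = [[8, -2], [-2, -2]]
Trace = 8 - 2 = 6
Determinant = 8*-2 - (-2)^2 = -20
Discriminant = (6)^2 - 4*-20 = 116.0
Eigenvalues: lambda_1 = -2.3852, lambda_2 = 8.3852
The function is not concave.

0


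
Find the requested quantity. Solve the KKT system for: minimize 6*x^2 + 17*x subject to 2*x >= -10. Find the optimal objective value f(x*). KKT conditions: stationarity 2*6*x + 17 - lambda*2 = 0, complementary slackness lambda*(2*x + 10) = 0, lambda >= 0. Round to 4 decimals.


Step 1: Try lambda = 0 (constraint inactive).
Stationarity: 2*6*x + 17 = 0
x* = -17/(2*6) = -17/12 = -1.4167 (rounded; the exact value -17/12 is used below)
Check constraint: 2*-1.4167 = -2.8334 >= -10 -- satisfied.
Step 2: Compute optimal value.
f(x*) = 6*(-17/12)^2 + 17*(-17/12) = -12.0417


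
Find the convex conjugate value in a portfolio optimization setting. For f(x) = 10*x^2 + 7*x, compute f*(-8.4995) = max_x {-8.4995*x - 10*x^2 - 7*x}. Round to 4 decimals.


f*(y) = sup_x {y*x - a*x^2 - b*x} = sup_x {(y-b)*x - a*x^2}
FOC: (y - b) - 2a*x = 0 => x* = (y - b)/(2a)
x* = (-8.4995 - 7)/(2*10) = -0.775
f*(-8.4995) = (y-b)^2/(4a) = (-8.4995 - 7)^2/(4*10)
= 240.2345/40 = 6.0059


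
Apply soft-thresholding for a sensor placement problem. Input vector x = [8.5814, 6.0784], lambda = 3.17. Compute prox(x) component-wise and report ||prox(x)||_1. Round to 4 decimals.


Soft-thresholding with lambda = 3.17:
prox(8.5814) = sign(8.5814)*max(|8.5814| - 3.17, 0) = 5.4114
prox(6.0784) = sign(6.0784)*max(|6.0784| - 3.17, 0) = 2.9084
prox(x) = [5.4114, 2.9084]
||prox(x)||_1 = 5.4114 + 2.9084 = 8.3198


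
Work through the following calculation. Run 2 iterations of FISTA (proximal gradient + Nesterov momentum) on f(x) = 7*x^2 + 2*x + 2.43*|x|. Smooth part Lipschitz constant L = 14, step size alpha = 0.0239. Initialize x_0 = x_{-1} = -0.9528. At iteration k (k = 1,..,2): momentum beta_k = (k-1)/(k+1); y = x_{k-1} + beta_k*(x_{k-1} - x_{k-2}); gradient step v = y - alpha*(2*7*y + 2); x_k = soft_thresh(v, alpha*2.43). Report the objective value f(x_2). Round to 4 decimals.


FISTA on f(x) = 7*x^2 + 2*x + 2.43*|x|
L = 14, alpha = 0.0239
Iteration 1: beta = 0.0, y = -0.9528 + 0.0*(-0.9528 + 0.9528) = -0.9528
  grad(y) = -11.3392, v = y - alpha*grad = -0.6818
  prox(v) = soft_thresh(-0.6818, 0.0581) = -0.6237
Iteration 2: beta = 0.3333, y = -0.6237 + 0.3333*(-0.6237 + 0.9528) = -0.514
  grad(y) = -5.1963, v = y - alpha*grad = -0.3898
  prox(v) = soft_thresh(-0.3898, 0.0581) = -0.3318
f(x_2) = 7*(-0.3318)^2 + 2*(-0.3318) + 2.43*|-0.3318| = 0.9131


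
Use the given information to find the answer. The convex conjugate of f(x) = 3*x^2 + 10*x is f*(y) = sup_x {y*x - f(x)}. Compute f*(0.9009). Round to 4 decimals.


f*(y) = sup_x {y*x - a*x^2 - b*x} = sup_x {(y-b)*x - a*x^2}
FOC: (y - b) - 2a*x = 0 => x* = (y - b)/(2a)
x* = (0.9009 - 10)/(2*3) = -1.5165
f*(0.9009) = (y-b)^2/(4a) = (0.9009 - 10)^2/(4*3)
= 82.7936/12 = 6.8995


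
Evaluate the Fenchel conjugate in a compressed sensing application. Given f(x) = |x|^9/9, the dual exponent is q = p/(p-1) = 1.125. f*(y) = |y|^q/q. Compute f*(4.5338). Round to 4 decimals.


The conjugate exponent q satisfies 1/p + 1/q = 1.
p = 9, so q = 9/(9 - 1) = 1.125
|y|^q = 4.5338^1.125 = 5.4767
f*(4.5338) = 5.4767 / 1.125 = 4.8682


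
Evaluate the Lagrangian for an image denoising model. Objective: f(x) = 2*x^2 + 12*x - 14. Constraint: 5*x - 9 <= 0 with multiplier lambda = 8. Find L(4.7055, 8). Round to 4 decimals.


Step 1: Evaluate f(x).
f(4.7055) = 2*4.7055^2 + 12*4.7055 - 14 = 86.7495
Step 2: Evaluate g(x).
g(4.7055) = 5*4.7055 - 9 = 14.5275
Step 3: Compute Lagrangian.
L = 86.7495 + 8*14.5275 = 202.9695


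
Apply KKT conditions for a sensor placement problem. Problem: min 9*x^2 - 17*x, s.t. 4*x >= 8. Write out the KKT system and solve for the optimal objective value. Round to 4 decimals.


Step 1: Try lambda = 0 (constraint inactive).
x_unc = 17/(2*9) = 0.9444
Check: 4*0.9444 = 3.7776 < 8 -- violated!
Step 2: Constraint must be active: 4*x = 8
x* = 8/4 = 2.0
lambda = (2*9*2.0 - 17)/4 = 4.75
Step 3: Compute optimal value.
f(x*) = 9*2.0^2 - 17*2.0 = 2.0


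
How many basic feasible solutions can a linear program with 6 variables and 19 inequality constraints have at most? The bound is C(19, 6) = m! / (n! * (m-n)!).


Each vertex corresponds to some choice of n active constraints out of m, so the number of vertices is at most C(m, n) = m! / (n!(m-n)!).
m = 19, n = 6
Numerator: 19 * 18 * 17 * 16 * 15 * 14
Denominator: 6! = 720
C(19, 6) = 27132


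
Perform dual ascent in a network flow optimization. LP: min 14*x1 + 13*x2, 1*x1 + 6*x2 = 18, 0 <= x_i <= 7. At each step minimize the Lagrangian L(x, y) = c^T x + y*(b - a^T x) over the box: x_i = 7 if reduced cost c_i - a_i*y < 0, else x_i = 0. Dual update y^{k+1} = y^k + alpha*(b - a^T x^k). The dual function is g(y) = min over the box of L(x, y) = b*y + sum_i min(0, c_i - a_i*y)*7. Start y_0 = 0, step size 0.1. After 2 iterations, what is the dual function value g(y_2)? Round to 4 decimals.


Dual ascent for LP: min 14*x1 + 13*x2, 1*x1 + 6*x2 = 18, 0 <= x_i <= 7
Step 1: y^k = 0.0, reduced costs: (14.0, 13.0)
  x^k = (0.0, 0.0), subgradient = b - a^T x = 18.0
  y^{k+1} = 0.0 + 0.1*18.0 = 1.8
Step 2: y^k = 1.8, reduced costs: (12.2, 2.2)
  x^k = (0.0, 0.0), subgradient = b - a^T x = 18.0
  y^{k+1} = 1.8 + 0.1*18.0 = 3.6
Dual objective at y_2 = 3.6: reduced costs (10.4, -8.6), box minimizer x = (0.0, 7.0)
g(y_2) = b*y + (c1 - a1*y)*x1 + (c2 - a2*y)*x2 = 18*3.6 + 10.4*0.0 + (-8.6)*7.0 = 64.8 + 0.0 - 60.2 = 4.6


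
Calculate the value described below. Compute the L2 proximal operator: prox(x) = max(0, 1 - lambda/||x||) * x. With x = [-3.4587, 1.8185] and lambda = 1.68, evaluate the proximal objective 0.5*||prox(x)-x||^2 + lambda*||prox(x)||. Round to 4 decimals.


Step 1: Compute ||x||.
||x|| = 3.9076
Step 2: Compute scaling factor.
scale = max(0, 1 - 1.68/3.9076) = 0.5701
Step 3: prox(x) = [-1.9717, 1.0367]
||prox(x)|| = 2.2276
Step 4: Proximal objective.
0.5*||prox-x||^2 = 1.4112
lambda*||prox|| = 3.7424
Total = 5.1536


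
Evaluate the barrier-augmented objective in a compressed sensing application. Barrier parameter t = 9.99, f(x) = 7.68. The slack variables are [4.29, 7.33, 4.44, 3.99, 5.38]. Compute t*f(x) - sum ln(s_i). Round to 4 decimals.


Step 1: Compute log-barrier.
ln values: [1.4563, 1.992, 1.4907, 1.3838, 1.6827]
phi = -(1.4563 + 1.992 + 1.4907 + 1.3838 + 1.6827) = -8.0054
Step 2: Compute augmented objective.
t*f(x) = 9.99*7.68 = 76.7232
Total = 76.7232 - 8.0054 = 68.7178


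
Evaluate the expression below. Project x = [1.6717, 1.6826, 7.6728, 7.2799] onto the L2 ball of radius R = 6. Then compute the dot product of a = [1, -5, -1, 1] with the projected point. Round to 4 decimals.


Step 1: Compute ||x|| (intermediates to 6 decimals).
||x|| = sqrt(1.6717^2 + 1.6826^2 + 7.6728^2 + 7.2799^2) = 10.839489
Step 2: Project.
Since ||x|| > R, scale = R/||x|| = 6/10.839489 = 0.553532, proj(x) = scale * x
proj(x) = [0.925339, 0.931373, 4.24714, 4.029658]
Step 3: Dot product.
a^T * proj(x) = 1*0.925339 - 5*0.931373 - 1*4.24714 + 1*4.029658 = -3.949


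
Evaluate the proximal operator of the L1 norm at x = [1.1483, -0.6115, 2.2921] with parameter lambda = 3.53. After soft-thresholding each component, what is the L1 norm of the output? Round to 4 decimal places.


Soft-thresholding with lambda = 3.53:
prox(1.1483) = sign(1.1483)*max(|1.1483| - 3.53, 0) = 0.0
prox(-0.6115) = sign(-0.6115)*max(|-0.6115| - 3.53, 0) = 0.0
prox(2.2921) = sign(2.2921)*max(|2.2921| - 3.53, 0) = 0.0
prox(x) = [0.0, 0.0, 0.0]
||prox(x)||_1 = 0.0 + 0.0 + 0.0 = 0.0


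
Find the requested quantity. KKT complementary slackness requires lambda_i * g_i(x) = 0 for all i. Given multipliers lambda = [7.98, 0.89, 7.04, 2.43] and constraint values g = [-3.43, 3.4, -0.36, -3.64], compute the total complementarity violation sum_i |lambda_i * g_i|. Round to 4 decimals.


KKT complementary slackness check:
lambda_1 * g_1 = 7.98 * -3.43 = -27.3714
lambda_2 * g_2 = 0.89 * 3.4 = 3.026
lambda_3 * g_3 = 7.04 * -0.36 = -2.5344
lambda_4 * g_4 = 2.43 * -3.64 = -8.8452
Total violation = 27.3714 + 3.026 + 2.5344 + 8.8452 = 41.777


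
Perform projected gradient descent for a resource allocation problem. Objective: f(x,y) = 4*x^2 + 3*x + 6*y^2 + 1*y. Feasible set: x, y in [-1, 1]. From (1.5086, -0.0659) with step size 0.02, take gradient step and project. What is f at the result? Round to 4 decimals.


Step 1: Compute gradient at (1.5086, -0.0659).
grad_x = 2*4*1.5086 + 3 = 15.0688
grad_y = 2*6*-0.0659 + 1 = 0.2092
Step 2: Gradient step.
x_raw = 1.5086 - 0.02*15.0688 = 1.2072
y_raw = -0.0659 - 0.02*0.2092 = -0.0701
Step 3: Project onto [-1, 1].
x_proj = clip(1.2072) = 1.0
y_proj = clip(-0.0701) = -0.0701
Step 4: Evaluate f.
f(1.0, -0.0701) = 6.9594


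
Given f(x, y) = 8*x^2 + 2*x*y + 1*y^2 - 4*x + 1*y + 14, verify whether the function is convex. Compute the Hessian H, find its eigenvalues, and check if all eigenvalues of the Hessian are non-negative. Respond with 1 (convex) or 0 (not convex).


The Hessian of f(x,y) = 8*x^2 + 2*x*y + 1*y^2 - 4*x + 1*y + 14 is:
H = [[16, 2], [2, 2]]
Trace = 16 + 2 = 18
Determinant = 16*2 - (2)^2 = 28
Discriminant = (18)^2 - 4*28 = 212.0
Eigenvalues: lambda_1 = 1.7199, lambda_2 = 16.2801
The function is convex.

1


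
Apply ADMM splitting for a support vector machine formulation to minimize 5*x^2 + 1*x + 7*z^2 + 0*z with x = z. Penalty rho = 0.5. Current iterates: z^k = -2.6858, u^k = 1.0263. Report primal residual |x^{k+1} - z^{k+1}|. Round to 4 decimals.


ADMM iteration with rho = 0.5, z^k = -2.6858, u^k = 1.0263
Step 1: x-update.
Minimize 5*x^2 + 1*x + (0.5/2)*(x + 2.6858 + 1.0263)^2
FOC: (2*5 + 0.5)*x = -1 + 0.5*(-2.6858 - 1.0263)
x^{k+1} = -0.272
Step 2: z-update.
Minimize 7*z^2 + 0*z + (0.5/2)*(-0.272 - z + 1.0263)^2
FOC: (2*7 + 0.5)*z = 0 + 0.5*(-0.272 + 1.0263)
z^{k+1} = 0.026
Step 3: u-update.
u^{k+1} = 1.0263 - 0.272 - 0.026 = 0.7283
Step 4: Primal residual = |-0.272 - 0.026| = 0.298


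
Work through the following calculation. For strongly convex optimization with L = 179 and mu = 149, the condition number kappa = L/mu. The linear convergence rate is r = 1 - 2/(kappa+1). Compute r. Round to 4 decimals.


Step 1: Compute the condition number.
kappa = L/mu = 179/149 = 1.2013
Step 2: Compute the convergence rate.
r = 1 - 2/(kappa + 1) = 1 - 2*mu/(L + mu) = (L - mu)/(L + mu) = 30/328 = 0.0915


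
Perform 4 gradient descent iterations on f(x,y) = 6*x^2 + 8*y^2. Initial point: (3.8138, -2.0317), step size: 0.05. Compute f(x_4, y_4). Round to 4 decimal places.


Gradient descent on f(x,y) = 6*x^2 + 8*y^2.
Starting point: (3.8138, -2.0317), alpha = 0.05
Step 1: grad_x = 2*6*3.8138 = 45.7656, grad_y = 2*8*-2.0317 = -32.5072
  x_1 = 3.8138 - 0.05*45.7656 = 1.5255
  y_1 = -2.0317 - 0.05*-32.5072 = -0.4063
Step 2: grad_x = 2*6*1.5255 = 18.3062, grad_y = 2*8*-0.4063 = -6.5014
  x_2 = 1.5255 - 0.05*18.3062 = 0.6102
  y_2 = -0.4063 - 0.05*-6.5014 = -0.0813
Step 3: grad_x = 2*6*0.6102 = 7.3225, grad_y = 2*8*-0.0813 = -1.3003
  x_3 = 0.6102 - 0.05*7.3225 = 0.2441
  y_3 = -0.0813 - 0.05*-1.3003 = -0.0163
Step 4: grad_x = 2*6*0.2441 = 2.929, grad_y = 2*8*-0.0163 = -0.2601
  x_4 = 0.2441 - 0.05*2.929 = 0.0976
  y_4 = -0.0163 - 0.05*-0.2601 = -0.0033
f(0.0976, -0.0033) = 6*0.0976^2 + 8*(-0.0033)^2 = 0.0573


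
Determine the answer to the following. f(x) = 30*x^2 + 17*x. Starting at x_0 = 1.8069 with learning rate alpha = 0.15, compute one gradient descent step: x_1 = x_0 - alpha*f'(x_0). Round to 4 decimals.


We compute the gradient at x_0 and apply the update.
f'(x) = 60*x + 17
f'(1.8069) = 60*1.8069 + 17 = 125.414
x_1 = 1.8069 - 0.15*125.414 = -17.0052


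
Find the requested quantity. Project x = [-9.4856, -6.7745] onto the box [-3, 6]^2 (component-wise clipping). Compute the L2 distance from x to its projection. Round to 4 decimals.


Project each component onto [-3, 6].
clip(-9.4856) = -3.0, clip(-6.7745) = -3.0
Projection = [-3.0, -3.0]
Squared diffs: [42.063, 14.2469]
Distance = sqrt(56.3099) = 7.504


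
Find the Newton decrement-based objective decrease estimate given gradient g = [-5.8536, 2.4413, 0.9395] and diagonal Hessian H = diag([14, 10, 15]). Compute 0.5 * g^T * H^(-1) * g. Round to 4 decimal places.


Step 1: H is diagonal, so H^(-1) * g = [-0.4181, 0.2441, 0.0626].
Step 2: g^T H^(-1) g = sum_i g_i^2 / H_ii
  = (-5.8536)^2/14 + (2.4413)^2/10 + (0.9395)^2/15
  = 2.4475 + 0.596 + 0.0588 = 3.1023
Step 3: Objective decrease = 0.5 * g^T H^(-1) g = 1.5512


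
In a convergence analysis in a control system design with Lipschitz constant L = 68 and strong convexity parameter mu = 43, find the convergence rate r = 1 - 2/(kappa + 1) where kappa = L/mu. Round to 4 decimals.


Step 1: Compute the condition number.
kappa = L/mu = 68/43 = 1.5814
Step 2: Compute the convergence rate.
r = 1 - 2/(kappa + 1) = 1 - 2*mu/(L + mu) = (L - mu)/(L + mu) = 25/111 = 0.2252


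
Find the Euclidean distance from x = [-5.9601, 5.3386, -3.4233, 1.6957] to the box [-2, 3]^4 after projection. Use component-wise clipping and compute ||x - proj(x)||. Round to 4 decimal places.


Project each component onto [-2, 3].
clip(-5.9601) = -2.0, clip(5.3386) = 3.0, clip(-3.4233) = -2.0, clip(1.6957) = 1.6957
Projection = [-2.0, 3.0, -2.0, 1.6957]
Squared diffs: [15.6824, 5.469, 2.0258, 0.0]
Distance = sqrt(23.1772) = 4.8143


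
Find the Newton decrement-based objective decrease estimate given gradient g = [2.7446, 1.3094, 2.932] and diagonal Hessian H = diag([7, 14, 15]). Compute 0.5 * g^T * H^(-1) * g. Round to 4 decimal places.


Step 1: H is diagonal, so H^(-1) * g = [0.3921, 0.0935, 0.1955].
Step 2: g^T H^(-1) g = sum_i g_i^2 / H_ii
  = (2.7446)^2/7 + (1.3094)^2/14 + (2.932)^2/15
  = 1.0761 + 0.1225 + 0.5731 = 1.7717
Step 3: Objective decrease = 0.5 * g^T H^(-1) g = 0.8858


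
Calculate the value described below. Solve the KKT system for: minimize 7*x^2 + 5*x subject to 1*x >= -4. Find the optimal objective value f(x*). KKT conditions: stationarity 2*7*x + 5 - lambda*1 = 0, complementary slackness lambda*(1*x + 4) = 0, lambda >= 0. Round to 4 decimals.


Step 1: Try lambda = 0 (constraint inactive).
Stationarity: 2*7*x + 5 = 0
x* = -5/(2*7) = -5/14 = -0.3571 (rounded; the exact value -5/14 is used below)
Check constraint: 1*-0.3571 = -0.3571 >= -4 -- satisfied.
Step 2: Compute optimal value.
f(x*) = 7*(-5/14)^2 + 5*(-5/14) = -0.8929


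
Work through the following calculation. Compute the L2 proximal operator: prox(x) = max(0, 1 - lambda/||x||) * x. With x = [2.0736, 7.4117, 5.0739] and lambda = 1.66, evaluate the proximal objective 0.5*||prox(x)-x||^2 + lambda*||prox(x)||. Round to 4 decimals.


Step 1: Compute ||x||.
||x|| = 9.2183
Step 2: Compute scaling factor.
scale = max(0, 1 - 1.66/9.2183) = 0.8199
Step 3: prox(x) = [1.7002, 6.077, 4.1602]
||prox(x)|| = 7.5583
Step 4: Proximal objective.
0.5*||prox-x||^2 = 1.3778
lambda*||prox|| = 12.5468
Total = 13.9246


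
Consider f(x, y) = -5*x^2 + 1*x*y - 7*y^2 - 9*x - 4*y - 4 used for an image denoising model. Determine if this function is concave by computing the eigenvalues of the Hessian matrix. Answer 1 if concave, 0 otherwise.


The Hessian of f(x,y) = -5*x^2 + 1*x*y - 7*y^2 - 9*x - 4*y - 4 is:
H = [[-10, 1], [1, -14]]
Trace = -10 - 14 = -24
Determinant = -10*-14 - (1)^2 = 139
Discriminant = (-24)^2 - 4*139 = 20.0
Eigenvalues: lambda_1 = -14.2361, lambda_2 = -9.7639
The function is concave.

1


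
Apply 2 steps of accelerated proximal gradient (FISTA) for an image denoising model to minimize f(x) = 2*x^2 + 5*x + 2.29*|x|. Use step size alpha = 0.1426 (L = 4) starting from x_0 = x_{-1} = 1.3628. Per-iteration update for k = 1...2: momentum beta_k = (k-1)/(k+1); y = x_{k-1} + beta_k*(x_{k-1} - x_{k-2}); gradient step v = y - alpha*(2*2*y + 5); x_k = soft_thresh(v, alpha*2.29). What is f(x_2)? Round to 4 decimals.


FISTA on f(x) = 2*x^2 + 5*x + 2.29*|x|
L = 4, alpha = 0.1426
Iteration 1: beta = 0.0, y = 1.3628 + 0.0*(1.3628 - 1.3628) = 1.3628
  grad(y) = 10.4512, v = y - alpha*grad = -0.1275
  prox(v) = soft_thresh(-0.1275, 0.3266) = 0.0
Iteration 2: beta = 0.3333, y = 0.0 + 0.3333*(0.0 - 1.3628) = -0.4543
  grad(y) = 3.1829, v = y - alpha*grad = -0.9082
  prox(v) = soft_thresh(-0.9082, 0.3266) = -0.5816
f(x_2) = 2*(-0.5816)^2 + 5*(-0.5816) + 2.29*|-0.5816| = -0.8996


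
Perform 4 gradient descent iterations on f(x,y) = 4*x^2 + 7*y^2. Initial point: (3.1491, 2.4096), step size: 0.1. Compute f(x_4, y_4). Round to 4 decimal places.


Gradient descent on f(x,y) = 4*x^2 + 7*y^2.
Starting point: (3.1491, 2.4096), alpha = 0.1
Step 1: grad_x = 2*4*3.1491 = 25.1928, grad_y = 2*7*2.4096 = 33.7344
  x_1 = 3.1491 - 0.1*25.1928 = 0.6298
  y_1 = 2.4096 - 0.1*33.7344 = -0.9638
Step 2: grad_x = 2*4*0.6298 = 5.0386, grad_y = 2*7*-0.9638 = -13.4938
  x_2 = 0.6298 - 0.1*5.0386 = 0.126
  y_2 = -0.9638 - 0.1*-13.4938 = 0.3855
Step 3: grad_x = 2*4*0.126 = 1.0077, grad_y = 2*7*0.3855 = 5.3975
  x_3 = 0.126 - 0.1*1.0077 = 0.0252
  y_3 = 0.3855 - 0.1*5.3975 = -0.1542
Step 4: grad_x = 2*4*0.0252 = 0.2015, grad_y = 2*7*-0.1542 = -2.159
  x_4 = 0.0252 - 0.1*0.2015 = 0.005
  y_4 = -0.1542 - 0.1*-2.159 = 0.0617
f(0.005, 0.0617) = 4*0.005^2 + 7*0.0617^2 = 0.0267


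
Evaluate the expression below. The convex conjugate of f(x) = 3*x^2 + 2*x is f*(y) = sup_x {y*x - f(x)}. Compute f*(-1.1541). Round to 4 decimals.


f*(y) = sup_x {y*x - a*x^2 - b*x} = sup_x {(y-b)*x - a*x^2}
FOC: (y - b) - 2a*x = 0 => x* = (y - b)/(2a)
x* = (-1.1541 - 2)/(2*3) = -0.5257
f*(-1.1541) = (y-b)^2/(4a) = (-1.1541 - 2)^2/(4*3)
= 9.9483/12 = 0.829


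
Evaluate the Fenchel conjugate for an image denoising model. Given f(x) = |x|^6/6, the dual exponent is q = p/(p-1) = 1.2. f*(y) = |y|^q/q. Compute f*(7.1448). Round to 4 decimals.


The conjugate exponent q satisfies 1/p + 1/q = 1.
p = 6, so q = 6/(6 - 1) = 1.2
|y|^q = 7.1448^1.2 = 10.5874
f*(7.1448) = 10.5874 / 1.2 = 8.8228


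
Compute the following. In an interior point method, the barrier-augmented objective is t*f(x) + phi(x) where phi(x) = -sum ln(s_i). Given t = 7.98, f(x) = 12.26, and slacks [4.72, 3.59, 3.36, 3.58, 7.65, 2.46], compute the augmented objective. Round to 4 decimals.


Step 1: Compute log-barrier.
ln values: [1.5518, 1.2782, 1.2119, 1.2754, 2.0347, 0.9002]
phi = -(1.5518 + 1.2782 + 1.2119 + 1.2754 + 2.0347 + 0.9002) = -8.2521
Step 2: Compute augmented objective.
t*f(x) = 7.98*12.26 = 97.8348
Total = 97.8348 - 8.2521 = 89.5827


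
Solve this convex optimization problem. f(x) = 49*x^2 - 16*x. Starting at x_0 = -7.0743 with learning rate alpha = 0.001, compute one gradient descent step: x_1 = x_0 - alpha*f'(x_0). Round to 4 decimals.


We compute the gradient at x_0 and apply the update.
f'(x) = 98*x - 16
f'(-7.0743) = 98*-7.0743 - 16 = -709.2814
x_1 = -7.0743 - 0.001*-709.2814 = -6.365


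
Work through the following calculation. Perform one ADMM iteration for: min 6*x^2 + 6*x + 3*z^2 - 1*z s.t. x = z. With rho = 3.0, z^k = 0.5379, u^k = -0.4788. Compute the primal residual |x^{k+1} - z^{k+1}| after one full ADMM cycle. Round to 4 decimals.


ADMM iteration with rho = 3.0, z^k = 0.5379, u^k = -0.4788
Step 1: x-update.
Minimize 6*x^2 + 6*x + (3.0/2)*(x - 0.5379 - 0.4788)^2
FOC: (2*6 + 3.0)*x = -6 + 3.0*(0.5379 + 0.4788)
x^{k+1} = -0.1967
Step 2: z-update.
Minimize 3*z^2 - 1*z + (3.0/2)*(-0.1967 - z - 0.4788)^2
FOC: (2*3 + 3.0)*z = 1 + 3.0*(-0.1967 - 0.4788)
z^{k+1} = -0.114
Step 3: u-update.
u^{k+1} = -0.4788 - 0.1967 + 0.114 = -0.5614
Step 4: Primal residual = |-0.1967 + 0.114| = 0.0826


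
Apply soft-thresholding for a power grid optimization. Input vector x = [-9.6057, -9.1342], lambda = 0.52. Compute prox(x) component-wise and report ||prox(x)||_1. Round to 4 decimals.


Soft-thresholding with lambda = 0.52:
prox(-9.6057) = sign(-9.6057)*max(|-9.6057| - 0.52, 0) = -9.0857
prox(-9.1342) = sign(-9.1342)*max(|-9.1342| - 0.52, 0) = -8.6142
prox(x) = [-9.0857, -8.6142]
||prox(x)||_1 = 9.0857 + 8.6142 = 17.6999


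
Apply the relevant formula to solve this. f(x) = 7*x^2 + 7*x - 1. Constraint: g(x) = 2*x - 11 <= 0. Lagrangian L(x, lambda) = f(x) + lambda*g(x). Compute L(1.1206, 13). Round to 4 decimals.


Step 1: Evaluate f(x).
f(1.1206) = 7*1.1206^2 + 7*1.1206 - 1 = 15.6344
Step 2: Evaluate g(x).
g(1.1206) = 2*1.1206 - 11 = -8.7588
Step 3: Compute Lagrangian.
L = 15.6344 + 13*-8.7588 = -98.23


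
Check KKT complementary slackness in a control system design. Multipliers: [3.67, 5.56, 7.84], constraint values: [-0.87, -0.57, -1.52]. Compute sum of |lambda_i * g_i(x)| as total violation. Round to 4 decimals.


KKT complementary slackness check:
lambda_1 * g_1 = 3.67 * -0.87 = -3.1929
lambda_2 * g_2 = 5.56 * -0.57 = -3.1692
lambda_3 * g_3 = 7.84 * -1.52 = -11.9168
Total violation = 3.1929 + 3.1692 + 11.9168 = 18.2789


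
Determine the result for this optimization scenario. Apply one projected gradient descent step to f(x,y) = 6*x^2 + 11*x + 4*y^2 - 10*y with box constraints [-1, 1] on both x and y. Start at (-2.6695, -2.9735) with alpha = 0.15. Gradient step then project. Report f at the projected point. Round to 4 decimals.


Step 1: Compute gradient at (-2.6695, -2.9735).
grad_x = 2*6*-2.6695 + 11 = -21.034
grad_y = 2*4*-2.9735 - 10 = -33.788
Step 2: Gradient step.
x_raw = -2.6695 - 0.15*-21.034 = 0.4856
y_raw = -2.9735 - 0.15*-33.788 = 2.0947
Step 3: Project onto [-1, 1].
x_proj = clip(0.4856) = 0.4856
y_proj = clip(2.0947) = 1.0
Step 4: Evaluate f.
f(0.4856, 1.0) = 0.7564


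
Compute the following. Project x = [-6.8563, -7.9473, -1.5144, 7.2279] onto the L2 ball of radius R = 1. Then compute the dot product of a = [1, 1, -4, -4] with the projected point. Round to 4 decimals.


Step 1: Compute ||x|| (intermediates to 6 decimals).
||x|| = sqrt((-6.8563)^2 + (-7.9473)^2 + (-1.5144)^2 + 7.2279^2) = 12.83372
Step 2: Project.
Since ||x|| > R, scale = R/||x|| = 1/12.83372 = 0.07792, proj(x) = scale * x
proj(x) = [-0.534243, -0.619254, -0.118002, 0.563198]
Step 3: Dot product.
a^T * proj(x) = 1*(-0.534243) + 1*(-0.619254) - 4*(-0.118002) - 4*0.563198 = -2.9343


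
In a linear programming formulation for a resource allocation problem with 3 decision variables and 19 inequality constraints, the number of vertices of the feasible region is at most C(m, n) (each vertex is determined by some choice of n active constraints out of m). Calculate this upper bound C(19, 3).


Each vertex corresponds to some choice of n active constraints out of m, so the number of vertices is at most C(m, n) = m! / (n!(m-n)!).
m = 19, n = 3
Numerator: 19 * 18 * 17
Denominator: 3! = 6
C(19, 3) = 969


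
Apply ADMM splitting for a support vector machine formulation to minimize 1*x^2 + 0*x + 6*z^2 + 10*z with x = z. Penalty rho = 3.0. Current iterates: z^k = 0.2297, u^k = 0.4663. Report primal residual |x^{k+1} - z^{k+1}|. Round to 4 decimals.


ADMM iteration with rho = 3.0, z^k = 0.2297, u^k = 0.4663
Step 1: x-update.
Minimize 1*x^2 + 0*x + (3.0/2)*(x - 0.2297 + 0.4663)^2
FOC: (2*1 + 3.0)*x = 0 + 3.0*(0.2297 - 0.4663)
x^{k+1} = -0.142
Step 2: z-update.
Minimize 6*z^2 + 10*z + (3.0/2)*(-0.142 - z + 0.4663)^2
FOC: (2*6 + 3.0)*z = -10 + 3.0*(-0.142 + 0.4663)
z^{k+1} = -0.6018
Step 3: u-update.
u^{k+1} = 0.4663 - 0.142 + 0.6018 = 0.9261
Step 4: Primal residual = |-0.142 + 0.6018| = 0.4598


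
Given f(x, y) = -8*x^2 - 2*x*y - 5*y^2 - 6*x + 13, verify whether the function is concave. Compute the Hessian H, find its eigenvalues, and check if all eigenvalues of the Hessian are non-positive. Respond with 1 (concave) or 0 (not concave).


The Hessian of f(x,y) = -8*x^2 - 2*x*y - 5*y^2 - 6*x + 13 is:
H = [[-16, -2], [-2, -10]]
Trace = -16 - 10 = -26
Determinant = -16*-10 - (-2)^2 = 156
Discriminant = (-26)^2 - 4*156 = 52.0
Eigenvalues: lambda_1 = -16.6056, lambda_2 = -9.3944
The function is concave.

1


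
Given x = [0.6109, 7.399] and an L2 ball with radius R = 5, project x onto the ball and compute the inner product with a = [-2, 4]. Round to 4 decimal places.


Step 1: Compute ||x|| (intermediates to 6 decimals).
||x|| = sqrt(0.6109^2 + 7.399^2) = 7.424177
Step 2: Project.
Since ||x|| > R, scale = R/||x|| = 5/7.424177 = 0.673475, proj(x) = scale * x
proj(x) = [0.411426, 4.983042]
Step 3: Dot product.
a^T * proj(x) = -2*0.411426 + 4*4.983042 = 19.1093


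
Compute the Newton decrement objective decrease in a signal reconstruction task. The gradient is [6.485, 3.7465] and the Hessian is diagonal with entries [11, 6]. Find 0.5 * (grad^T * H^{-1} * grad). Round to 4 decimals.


Step 1: H is diagonal, so H^(-1) * g = [0.5895, 0.6244].
Step 2: g^T H^(-1) g = sum_i g_i^2 / H_ii
  = (6.485)^2/11 + (3.7465)^2/6
  = 3.8232 + 2.3394 = 6.1626
Step 3: Objective decrease = 0.5 * g^T H^(-1) g = 3.0813


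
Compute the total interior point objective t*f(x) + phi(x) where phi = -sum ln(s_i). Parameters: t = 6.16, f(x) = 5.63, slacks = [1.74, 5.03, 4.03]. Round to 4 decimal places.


Step 1: Compute log-barrier.
ln values: [0.5539, 1.6154, 1.3938]
phi = -(0.5539 + 1.6154 + 1.3938) = -3.5631
Step 2: Compute augmented objective.
t*f(x) = 6.16*5.63 = 34.6808
Total = 34.6808 - 3.5631 = 31.1177


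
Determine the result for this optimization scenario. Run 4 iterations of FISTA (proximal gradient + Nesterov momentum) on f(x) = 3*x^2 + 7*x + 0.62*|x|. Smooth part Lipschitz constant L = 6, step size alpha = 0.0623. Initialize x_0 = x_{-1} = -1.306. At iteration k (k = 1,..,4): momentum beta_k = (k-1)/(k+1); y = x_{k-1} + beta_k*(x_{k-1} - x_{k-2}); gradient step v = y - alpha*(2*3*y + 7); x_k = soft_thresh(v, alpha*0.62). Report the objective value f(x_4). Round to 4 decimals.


FISTA on f(x) = 3*x^2 + 7*x + 0.62*|x|
L = 6, alpha = 0.0623
Iteration 1: beta = 0.0, y = -1.306 + 0.0*(-1.306 + 1.306) = -1.306
  grad(y) = -0.836, v = y - alpha*grad = -1.2539
  prox(v) = soft_thresh(-1.2539, 0.0386) = -1.2153
Iteration 2: beta = 0.3333, y = -1.2153 + 0.3333*(-1.2153 + 1.306) = -1.1851
  grad(y) = -0.1103, v = y - alpha*grad = -1.1782
  prox(v) = soft_thresh(-1.1782, 0.0386) = -1.1396
Iteration 3: beta = 0.5, y = -1.1396 + 0.5*(-1.1396 + 1.2153) = -1.1017
  grad(y) = 0.3899, v = y - alpha*grad = -1.126
  prox(v) = soft_thresh(-1.126, 0.0386) = -1.0874
Iteration 4: beta = 0.6, y = -1.0874 + 0.6*(-1.0874 + 1.1396) = -1.056
  grad(y) = 0.6638, v = y - alpha*grad = -1.0974
  prox(v) = soft_thresh(-1.0974, 0.0386) = -1.0588
f(x_4) = 3*(-1.0588)^2 + 7*(-1.0588) + 0.62*|-1.0588| = -3.392


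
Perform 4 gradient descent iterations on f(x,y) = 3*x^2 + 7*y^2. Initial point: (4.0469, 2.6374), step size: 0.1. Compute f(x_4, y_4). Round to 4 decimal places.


Gradient descent on f(x,y) = 3*x^2 + 7*y^2.
Starting point: (4.0469, 2.6374), alpha = 0.1
Step 1: grad_x = 2*3*4.0469 = 24.2814, grad_y = 2*7*2.6374 = 36.9236
  x_1 = 4.0469 - 0.1*24.2814 = 1.6188
  y_1 = 2.6374 - 0.1*36.9236 = -1.055
Step 2: grad_x = 2*3*1.6188 = 9.7126, grad_y = 2*7*-1.055 = -14.7694
  x_2 = 1.6188 - 0.1*9.7126 = 0.6475
  y_2 = -1.055 - 0.1*-14.7694 = 0.422
Step 3: grad_x = 2*3*0.6475 = 3.885, grad_y = 2*7*0.422 = 5.9078
  x_3 = 0.6475 - 0.1*3.885 = 0.259
  y_3 = 0.422 - 0.1*5.9078 = -0.1688
Step 4: grad_x = 2*3*0.259 = 1.554, grad_y = 2*7*-0.1688 = -2.3631
  x_4 = 0.259 - 0.1*1.554 = 0.1036
  y_4 = -0.1688 - 0.1*-2.3631 = 0.0675
f(0.1036, 0.0675) = 3*0.1036^2 + 7*0.0675^2 = 0.0641


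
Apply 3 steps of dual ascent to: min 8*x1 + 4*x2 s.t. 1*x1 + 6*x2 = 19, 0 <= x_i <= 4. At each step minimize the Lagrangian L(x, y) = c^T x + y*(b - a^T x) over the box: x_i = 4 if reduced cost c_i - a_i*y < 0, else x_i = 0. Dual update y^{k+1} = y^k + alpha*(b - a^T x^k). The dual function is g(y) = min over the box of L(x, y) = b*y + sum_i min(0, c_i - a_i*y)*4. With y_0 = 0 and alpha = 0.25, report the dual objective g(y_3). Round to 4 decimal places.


Dual ascent for LP: min 8*x1 + 4*x2, 1*x1 + 6*x2 = 19, 0 <= x_i <= 4
Step 1: y^k = 0.0, reduced costs: (8.0, 4.0)
  x^k = (0.0, 0.0), subgradient = b - a^T x = 19.0
  y^{k+1} = 0.0 + 0.25*19.0 = 4.75
Step 2: y^k = 4.75, reduced costs: (3.25, -24.5)
  x^k = (0.0, 4.0), subgradient = b - a^T x = -5.0
  y^{k+1} = 4.75 + 0.25*-5.0 = 3.5
Step 3: y^k = 3.5, reduced costs: (4.5, -17.0)
  x^k = (0.0, 4.0), subgradient = b - a^T x = -5.0
  y^{k+1} = 3.5 + 0.25*-5.0 = 2.25
Dual objective at y_3 = 2.25: reduced costs (5.75, -9.5), box minimizer x = (0.0, 4.0)
g(y_3) = b*y + (c1 - a1*y)*x1 + (c2 - a2*y)*x2 = 19*2.25 + 5.75*0.0 + (-9.5)*4.0 = 42.75 + 0.0 - 38.0 = 4.75


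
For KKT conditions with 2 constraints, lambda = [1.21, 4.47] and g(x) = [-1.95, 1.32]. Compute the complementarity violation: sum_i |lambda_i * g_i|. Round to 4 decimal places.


KKT complementary slackness check:
lambda_1 * g_1 = 1.21 * -1.95 = -2.3595
lambda_2 * g_2 = 4.47 * 1.32 = 5.9004
Total violation = 2.3595 + 5.9004 = 8.2599


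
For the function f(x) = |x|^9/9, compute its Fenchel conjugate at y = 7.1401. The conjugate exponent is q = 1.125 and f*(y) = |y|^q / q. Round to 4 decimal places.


The conjugate exponent q satisfies 1/p + 1/q = 1.
p = 9, so q = 9/(9 - 1) = 1.125
|y|^q = 7.1401^1.125 = 9.1289
f*(7.1401) = 9.1289 / 1.125 = 8.1146


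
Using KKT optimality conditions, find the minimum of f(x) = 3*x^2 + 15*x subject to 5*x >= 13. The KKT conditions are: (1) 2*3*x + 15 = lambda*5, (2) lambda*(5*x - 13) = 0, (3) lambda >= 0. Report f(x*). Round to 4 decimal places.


Step 1: Try lambda = 0 (constraint inactive).
x_unc = -15/(2*3) = -2.5
Check: 5*-2.5 = -12.5 < 13 -- violated!
Step 2: Constraint must be active: 5*x = 13
x* = 13/5 = 2.6
lambda = (2*3*2.6 + 15)/5 = 6.12
Step 3: Compute optimal value.
f(x*) = 3*2.6^2 + 15*2.6 = 59.28


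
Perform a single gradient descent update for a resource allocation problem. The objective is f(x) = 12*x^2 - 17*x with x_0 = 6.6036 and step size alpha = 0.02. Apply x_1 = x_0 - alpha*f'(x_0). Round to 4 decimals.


We compute the gradient at x_0 and apply the update.
f'(x) = 24*x - 17
f'(6.6036) = 24*6.6036 - 17 = 141.4864
x_1 = 6.6036 - 0.02*141.4864 = 3.7739


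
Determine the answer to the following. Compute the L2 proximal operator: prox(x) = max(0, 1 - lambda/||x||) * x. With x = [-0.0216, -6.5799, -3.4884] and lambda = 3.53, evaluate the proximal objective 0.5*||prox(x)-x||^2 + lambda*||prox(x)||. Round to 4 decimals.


Step 1: Compute ||x||.
||x|| = 7.4474
Step 2: Compute scaling factor.
scale = max(0, 1 - 3.53/7.4474) = 0.526
Step 3: prox(x) = [-0.0114, -3.4611, -1.8349]
||prox(x)|| = 3.9174
Step 4: Proximal objective.
0.5*||prox-x||^2 = 6.2305
lambda*||prox|| = 13.8284
Total = 20.059


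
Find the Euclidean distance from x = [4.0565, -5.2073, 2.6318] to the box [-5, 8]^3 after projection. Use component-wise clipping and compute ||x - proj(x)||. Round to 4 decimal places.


Project each component onto [-5, 8].
clip(4.0565) = 4.0565, clip(-5.2073) = -5.0, clip(2.6318) = 2.6318
Projection = [4.0565, -5.0, 2.6318]
Squared diffs: [0.0, 0.043, 0.0]
Distance = sqrt(0.043) = 0.2073


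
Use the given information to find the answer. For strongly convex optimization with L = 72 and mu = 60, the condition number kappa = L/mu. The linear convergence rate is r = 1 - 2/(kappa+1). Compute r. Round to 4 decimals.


Step 1: Compute the condition number.
kappa = L/mu = 72/60 = 1.2
Step 2: Compute the convergence rate.
r = 1 - 2/(kappa + 1) = 1 - 2*mu/(L + mu) = (L - mu)/(L + mu) = 12/132 = 0.0909


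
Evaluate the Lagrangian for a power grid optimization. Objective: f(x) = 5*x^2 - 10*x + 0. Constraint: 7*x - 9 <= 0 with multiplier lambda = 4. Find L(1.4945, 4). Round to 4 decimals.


Step 1: Evaluate f(x).
f(1.4945) = 5*1.4945^2 - 10*1.4945 + 0 = -3.7773
Step 2: Evaluate g(x).
g(1.4945) = 7*1.4945 - 9 = 1.4615
Step 3: Compute Lagrangian.
L = -3.7773 + 4*1.4615 = 2.0687


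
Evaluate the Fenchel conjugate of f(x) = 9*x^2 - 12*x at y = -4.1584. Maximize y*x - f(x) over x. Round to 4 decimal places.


f*(y) = sup_x {y*x - a*x^2 - b*x} = sup_x {(y-b)*x - a*x^2}
FOC: (y - b) - 2a*x = 0 => x* = (y - b)/(2a)
x* = (-4.1584 + 12)/(2*9) = 0.4356
f*(-4.1584) = (y-b)^2/(4a) = (-4.1584 + 12)^2/(4*9)
= 61.4907/36 = 1.7081


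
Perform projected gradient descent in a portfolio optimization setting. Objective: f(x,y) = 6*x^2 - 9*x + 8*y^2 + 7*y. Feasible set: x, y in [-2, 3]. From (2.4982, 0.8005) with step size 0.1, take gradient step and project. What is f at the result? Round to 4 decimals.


Step 1: Compute gradient at (2.4982, 0.8005).
grad_x = 2*6*2.4982 - 9 = 20.9784
grad_y = 2*8*0.8005 + 7 = 19.808
Step 2: Gradient step.
x_raw = 2.4982 - 0.1*20.9784 = 0.4004
y_raw = 0.8005 - 0.1*19.808 = -1.1803
Step 3: Project onto [-2, 3].
x_proj = clip(0.4004) = 0.4004
y_proj = clip(-1.1803) = -1.1803
Step 4: Evaluate f.
f(0.4004, -1.1803) = 0.2413


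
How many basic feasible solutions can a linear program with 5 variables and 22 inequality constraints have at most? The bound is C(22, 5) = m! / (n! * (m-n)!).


Each vertex corresponds to some choice of n active constraints out of m, so the number of vertices is at most C(m, n) = m! / (n!(m-n)!).
m = 22, n = 5
Numerator: 22 * 21 * 20 * 19 * 18
Denominator: 5! = 120
C(22, 5) = 26334


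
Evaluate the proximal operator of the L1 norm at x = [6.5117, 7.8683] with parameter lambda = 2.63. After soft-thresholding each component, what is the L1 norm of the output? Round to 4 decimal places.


Soft-thresholding with lambda = 2.63:
prox(6.5117) = sign(6.5117)*max(|6.5117| - 2.63, 0) = 3.8817
prox(7.8683) = sign(7.8683)*max(|7.8683| - 2.63, 0) = 5.2383
prox(x) = [3.8817, 5.2383]
||prox(x)||_1 = 3.8817 + 5.2383 = 9.12


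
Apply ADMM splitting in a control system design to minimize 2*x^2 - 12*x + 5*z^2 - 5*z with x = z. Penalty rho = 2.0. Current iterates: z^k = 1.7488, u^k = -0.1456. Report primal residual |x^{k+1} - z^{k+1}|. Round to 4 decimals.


ADMM iteration with rho = 2.0, z^k = 1.7488, u^k = -0.1456
Step 1: x-update.
Minimize 2*x^2 - 12*x + (2.0/2)*(x - 1.7488 - 0.1456)^2
FOC: (2*2 + 2.0)*x = 12 + 2.0*(1.7488 + 0.1456)
x^{k+1} = 2.6315
Step 2: z-update.
Minimize 5*z^2 - 5*z + (2.0/2)*(2.6315 - z - 0.1456)^2
FOC: (2*5 + 2.0)*z = 5 + 2.0*(2.6315 - 0.1456)
z^{k+1} = 0.831
Step 3: u-update.
u^{k+1} = -0.1456 + 2.6315 - 0.831 = 1.6549
Step 4: Primal residual = |2.6315 - 0.831| = 1.8005


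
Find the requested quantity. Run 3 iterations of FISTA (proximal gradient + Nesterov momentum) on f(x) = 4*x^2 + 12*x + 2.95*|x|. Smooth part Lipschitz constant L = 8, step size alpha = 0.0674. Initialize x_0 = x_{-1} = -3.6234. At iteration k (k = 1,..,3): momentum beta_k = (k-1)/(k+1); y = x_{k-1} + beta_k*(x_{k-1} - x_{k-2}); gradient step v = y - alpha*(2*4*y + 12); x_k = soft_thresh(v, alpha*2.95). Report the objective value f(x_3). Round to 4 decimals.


FISTA on f(x) = 4*x^2 + 12*x + 2.95*|x|
L = 8, alpha = 0.0674
Iteration 1: beta = 0.0, y = -3.6234 + 0.0*(-3.6234 + 3.6234) = -3.6234
  grad(y) = -16.9872, v = y - alpha*grad = -2.4785
  prox(v) = soft_thresh(-2.4785, 0.1988) = -2.2796
Iteration 2: beta = 0.3333, y = -2.2796 + 0.3333*(-2.2796 + 3.6234) = -1.8317
  grad(y) = -2.6537, v = y - alpha*grad = -1.6529
  prox(v) = soft_thresh(-1.6529, 0.1988) = -1.454
Iteration 3: beta = 0.5, y = -1.454 + 0.5*(-1.454 + 2.2796) = -1.0412
  grad(y) = 3.6703, v = y - alpha*grad = -1.2886
  prox(v) = soft_thresh(-1.2886, 0.1988) = -1.0898
f(x_3) = 4*(-1.0898)^2 + 12*(-1.0898) + 2.95*|-1.0898| = -5.112


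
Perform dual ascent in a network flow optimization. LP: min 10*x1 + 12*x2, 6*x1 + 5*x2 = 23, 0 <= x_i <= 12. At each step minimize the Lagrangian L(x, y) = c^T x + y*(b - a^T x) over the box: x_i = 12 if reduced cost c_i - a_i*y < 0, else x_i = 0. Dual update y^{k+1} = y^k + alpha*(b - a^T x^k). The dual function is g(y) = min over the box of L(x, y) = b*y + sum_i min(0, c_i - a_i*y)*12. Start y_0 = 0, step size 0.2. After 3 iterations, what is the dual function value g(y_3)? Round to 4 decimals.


Dual ascent for LP: min 10*x1 + 12*x2, 6*x1 + 5*x2 = 23, 0 <= x_i <= 12
Step 1: y^k = 0.0, reduced costs: (10.0, 12.0)
  x^k = (0.0, 0.0), subgradient = b - a^T x = 23.0
  y^{k+1} = 0.0 + 0.2*23.0 = 4.6
Step 2: y^k = 4.6, reduced costs: (-17.6, -11.0)
  x^k = (12.0, 12.0), subgradient = b - a^T x = -109.0
  y^{k+1} = 4.6 + 0.2*-109.0 = -17.2
Step 3: y^k = -17.2, reduced costs: (113.2, 98.0)
  x^k = (0.0, 0.0), subgradient = b - a^T x = 23.0
  y^{k+1} = -17.2 + 0.2*23.0 = -12.6
Dual objective at y_3 = -12.6: reduced costs (85.6, 75.0), box minimizer x = (0.0, 0.0)
g(y_3) = b*y + (c1 - a1*y)*x1 + (c2 - a2*y)*x2 = 23*(-12.6) + 85.6*0.0 + 75.0*0.0 = -289.8 + 0.0 + 0.0 = -289.8


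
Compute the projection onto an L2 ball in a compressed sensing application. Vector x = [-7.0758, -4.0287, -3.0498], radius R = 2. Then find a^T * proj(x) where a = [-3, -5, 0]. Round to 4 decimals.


Step 1: Compute ||x|| (intermediates to 6 decimals).
||x|| = sqrt((-7.0758)^2 + (-4.0287)^2 + (-3.0498)^2) = 8.694748
Step 2: Project.
Since ||x|| > R, scale = R/||x|| = 2/8.694748 = 0.230024, proj(x) = scale * x
proj(x) = [-1.627604, -0.926698, -0.701527]
Step 3: Dot product.
a^T * proj(x) = -3*(-1.627604) - 5*(-0.926698) + 0*(-0.701527) = 9.5163


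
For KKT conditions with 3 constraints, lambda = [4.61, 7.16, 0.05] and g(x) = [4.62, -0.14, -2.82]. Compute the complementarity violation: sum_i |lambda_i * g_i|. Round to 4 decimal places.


KKT complementary slackness check:
lambda_1 * g_1 = 4.61 * 4.62 = 21.2982
lambda_2 * g_2 = 7.16 * -0.14 = -1.0024
lambda_3 * g_3 = 0.05 * -2.82 = -0.141
Total violation = 21.2982 + 1.0024 + 0.141 = 22.4416
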